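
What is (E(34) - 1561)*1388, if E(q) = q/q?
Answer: -2165280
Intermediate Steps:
E(q) = 1
(E(34) - 1561)*1388 = (1 - 1561)*1388 = -1560*1388 = -2165280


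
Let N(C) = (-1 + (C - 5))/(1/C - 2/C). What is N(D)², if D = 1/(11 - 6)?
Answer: 841/625 ≈ 1.3456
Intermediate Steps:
D = ⅕ (D = 1/5 = ⅕ ≈ 0.20000)
N(C) = -C*(-6 + C) (N(C) = (-1 + (-5 + C))/(1/C - 2/C) = (-6 + C)/((-1/C)) = (-6 + C)*(-C) = -C*(-6 + C))
N(D)² = ((6 - 1*⅕)/5)² = ((6 - ⅕)/5)² = ((⅕)*(29/5))² = (29/25)² = 841/625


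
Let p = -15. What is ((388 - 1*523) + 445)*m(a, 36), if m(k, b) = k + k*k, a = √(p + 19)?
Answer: 1860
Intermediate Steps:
a = 2 (a = √(-15 + 19) = √4 = 2)
m(k, b) = k + k²
((388 - 1*523) + 445)*m(a, 36) = ((388 - 1*523) + 445)*(2*(1 + 2)) = ((388 - 523) + 445)*(2*3) = (-135 + 445)*6 = 310*6 = 1860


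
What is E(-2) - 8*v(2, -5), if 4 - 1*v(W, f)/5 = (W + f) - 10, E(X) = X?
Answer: -682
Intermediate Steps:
v(W, f) = 70 - 5*W - 5*f (v(W, f) = 20 - 5*((W + f) - 10) = 20 - 5*(-10 + W + f) = 20 + (50 - 5*W - 5*f) = 70 - 5*W - 5*f)
E(-2) - 8*v(2, -5) = -2 - 8*(70 - 5*2 - 5*(-5)) = -2 - 8*(70 - 10 + 25) = -2 - 8*85 = -2 - 680 = -682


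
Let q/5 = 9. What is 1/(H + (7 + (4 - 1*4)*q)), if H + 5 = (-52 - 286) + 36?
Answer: -1/300 ≈ -0.0033333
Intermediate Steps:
q = 45 (q = 5*9 = 45)
H = -307 (H = -5 + ((-52 - 286) + 36) = -5 + (-338 + 36) = -5 - 302 = -307)
1/(H + (7 + (4 - 1*4)*q)) = 1/(-307 + (7 + (4 - 1*4)*45)) = 1/(-307 + (7 + (4 - 4)*45)) = 1/(-307 + (7 + 0*45)) = 1/(-307 + (7 + 0)) = 1/(-307 + 7) = 1/(-300) = -1/300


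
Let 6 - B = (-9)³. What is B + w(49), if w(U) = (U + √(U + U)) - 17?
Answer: 767 + 7*√2 ≈ 776.90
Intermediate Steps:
B = 735 (B = 6 - 1*(-9)³ = 6 - 1*(-729) = 6 + 729 = 735)
w(U) = -17 + U + √2*√U (w(U) = (U + √(2*U)) - 17 = (U + √2*√U) - 17 = -17 + U + √2*√U)
B + w(49) = 735 + (-17 + 49 + √2*√49) = 735 + (-17 + 49 + √2*7) = 735 + (-17 + 49 + 7*√2) = 735 + (32 + 7*√2) = 767 + 7*√2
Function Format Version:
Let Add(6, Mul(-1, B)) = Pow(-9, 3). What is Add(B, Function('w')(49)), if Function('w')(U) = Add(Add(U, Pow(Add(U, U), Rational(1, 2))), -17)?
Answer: Add(767, Mul(7, Pow(2, Rational(1, 2)))) ≈ 776.90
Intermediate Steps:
B = 735 (B = Add(6, Mul(-1, Pow(-9, 3))) = Add(6, Mul(-1, -729)) = Add(6, 729) = 735)
Function('w')(U) = Add(-17, U, Mul(Pow(2, Rational(1, 2)), Pow(U, Rational(1, 2)))) (Function('w')(U) = Add(Add(U, Pow(Mul(2, U), Rational(1, 2))), -17) = Add(Add(U, Mul(Pow(2, Rational(1, 2)), Pow(U, Rational(1, 2)))), -17) = Add(-17, U, Mul(Pow(2, Rational(1, 2)), Pow(U, Rational(1, 2)))))
Add(B, Function('w')(49)) = Add(735, Add(-17, 49, Mul(Pow(2, Rational(1, 2)), Pow(49, Rational(1, 2))))) = Add(735, Add(-17, 49, Mul(Pow(2, Rational(1, 2)), 7))) = Add(735, Add(-17, 49, Mul(7, Pow(2, Rational(1, 2))))) = Add(735, Add(32, Mul(7, Pow(2, Rational(1, 2))))) = Add(767, Mul(7, Pow(2, Rational(1, 2))))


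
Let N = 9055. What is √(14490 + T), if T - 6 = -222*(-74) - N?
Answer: √21869 ≈ 147.88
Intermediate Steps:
T = 7379 (T = 6 + (-222*(-74) - 1*9055) = 6 + (16428 - 9055) = 6 + 7373 = 7379)
√(14490 + T) = √(14490 + 7379) = √21869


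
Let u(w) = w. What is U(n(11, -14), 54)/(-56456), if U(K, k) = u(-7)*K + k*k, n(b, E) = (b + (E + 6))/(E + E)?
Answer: -11667/225824 ≈ -0.051664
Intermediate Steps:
n(b, E) = (6 + E + b)/(2*E) (n(b, E) = (b + (6 + E))/((2*E)) = (6 + E + b)*(1/(2*E)) = (6 + E + b)/(2*E))
U(K, k) = k² - 7*K (U(K, k) = -7*K + k*k = -7*K + k² = k² - 7*K)
U(n(11, -14), 54)/(-56456) = (54² - 7*(6 - 14 + 11)/(2*(-14)))/(-56456) = (2916 - 7*(-1)*3/(2*14))*(-1/56456) = (2916 - 7*(-3/28))*(-1/56456) = (2916 + ¾)*(-1/56456) = (11667/4)*(-1/56456) = -11667/225824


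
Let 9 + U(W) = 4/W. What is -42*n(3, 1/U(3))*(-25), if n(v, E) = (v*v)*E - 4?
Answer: -124950/23 ≈ -5432.6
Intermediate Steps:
U(W) = -9 + 4/W
n(v, E) = -4 + E*v² (n(v, E) = v²*E - 4 = E*v² - 4 = -4 + E*v²)
-42*n(3, 1/U(3))*(-25) = -42*(-4 + 3²/(-9 + 4/3))*(-25) = -42*(-4 + 9/(-9 + 4*(⅓)))*(-25) = -42*(-4 + 9/(-9 + 4/3))*(-25) = -42*(-4 + 9/(-23/3))*(-25) = -42*(-4 - 3/23*9)*(-25) = -42*(-4 - 27/23)*(-25) = -42*(-119/23)*(-25) = (4998/23)*(-25) = -124950/23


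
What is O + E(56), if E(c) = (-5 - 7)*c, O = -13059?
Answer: -13731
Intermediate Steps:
E(c) = -12*c
O + E(56) = -13059 - 12*56 = -13059 - 672 = -13731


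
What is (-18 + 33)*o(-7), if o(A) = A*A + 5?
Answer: 810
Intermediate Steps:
o(A) = 5 + A² (o(A) = A² + 5 = 5 + A²)
(-18 + 33)*o(-7) = (-18 + 33)*(5 + (-7)²) = 15*(5 + 49) = 15*54 = 810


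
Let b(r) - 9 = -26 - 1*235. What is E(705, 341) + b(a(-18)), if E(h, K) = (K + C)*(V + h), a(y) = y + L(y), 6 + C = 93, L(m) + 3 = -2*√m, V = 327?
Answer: 441444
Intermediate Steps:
L(m) = -3 - 2*√m
C = 87 (C = -6 + 93 = 87)
a(y) = -3 + y - 2*√y (a(y) = y + (-3 - 2*√y) = -3 + y - 2*√y)
b(r) = -252 (b(r) = 9 + (-26 - 1*235) = 9 + (-26 - 235) = 9 - 261 = -252)
E(h, K) = (87 + K)*(327 + h) (E(h, K) = (K + 87)*(327 + h) = (87 + K)*(327 + h))
E(705, 341) + b(a(-18)) = (28449 + 87*705 + 327*341 + 341*705) - 252 = (28449 + 61335 + 111507 + 240405) - 252 = 441696 - 252 = 441444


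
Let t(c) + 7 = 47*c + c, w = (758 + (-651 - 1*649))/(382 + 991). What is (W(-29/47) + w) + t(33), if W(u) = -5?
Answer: 2157814/1373 ≈ 1571.6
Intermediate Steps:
w = -542/1373 (w = (758 + (-651 - 649))/1373 = (758 - 1300)*(1/1373) = -542*1/1373 = -542/1373 ≈ -0.39476)
t(c) = -7 + 48*c (t(c) = -7 + (47*c + c) = -7 + 48*c)
(W(-29/47) + w) + t(33) = (-5 - 542/1373) + (-7 + 48*33) = -7407/1373 + (-7 + 1584) = -7407/1373 + 1577 = 2157814/1373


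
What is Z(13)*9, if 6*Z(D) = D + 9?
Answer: 33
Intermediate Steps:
Z(D) = 3/2 + D/6 (Z(D) = (D + 9)/6 = (9 + D)/6 = 3/2 + D/6)
Z(13)*9 = (3/2 + (1/6)*13)*9 = (3/2 + 13/6)*9 = (11/3)*9 = 33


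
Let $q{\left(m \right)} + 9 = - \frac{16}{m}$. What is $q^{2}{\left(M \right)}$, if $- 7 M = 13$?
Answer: $\frac{25}{169} \approx 0.14793$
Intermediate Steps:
$M = - \frac{13}{7}$ ($M = \left(- \frac{1}{7}\right) 13 = - \frac{13}{7} \approx -1.8571$)
$q{\left(m \right)} = -9 - \frac{16}{m}$
$q^{2}{\left(M \right)} = \left(-9 - \frac{16}{- \frac{13}{7}}\right)^{2} = \left(-9 - - \frac{112}{13}\right)^{2} = \left(-9 + \frac{112}{13}\right)^{2} = \left(- \frac{5}{13}\right)^{2} = \frac{25}{169}$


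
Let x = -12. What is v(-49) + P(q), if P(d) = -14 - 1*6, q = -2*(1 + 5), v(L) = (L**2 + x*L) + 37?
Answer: 3006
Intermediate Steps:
v(L) = 37 + L**2 - 12*L (v(L) = (L**2 - 12*L) + 37 = 37 + L**2 - 12*L)
q = -12 (q = -2*6 = -12)
P(d) = -20 (P(d) = -14 - 6 = -20)
v(-49) + P(q) = (37 + (-49)**2 - 12*(-49)) - 20 = (37 + 2401 + 588) - 20 = 3026 - 20 = 3006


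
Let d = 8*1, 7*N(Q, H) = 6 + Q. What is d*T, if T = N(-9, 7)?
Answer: -24/7 ≈ -3.4286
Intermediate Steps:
N(Q, H) = 6/7 + Q/7 (N(Q, H) = (6 + Q)/7 = 6/7 + Q/7)
T = -3/7 (T = 6/7 + (⅐)*(-9) = 6/7 - 9/7 = -3/7 ≈ -0.42857)
d = 8
d*T = 8*(-3/7) = -24/7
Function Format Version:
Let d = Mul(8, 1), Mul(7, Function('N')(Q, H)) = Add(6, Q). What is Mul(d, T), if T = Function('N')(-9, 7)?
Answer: Rational(-24, 7) ≈ -3.4286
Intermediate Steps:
Function('N')(Q, H) = Add(Rational(6, 7), Mul(Rational(1, 7), Q)) (Function('N')(Q, H) = Mul(Rational(1, 7), Add(6, Q)) = Add(Rational(6, 7), Mul(Rational(1, 7), Q)))
T = Rational(-3, 7) (T = Add(Rational(6, 7), Mul(Rational(1, 7), -9)) = Add(Rational(6, 7), Rational(-9, 7)) = Rational(-3, 7) ≈ -0.42857)
d = 8
Mul(d, T) = Mul(8, Rational(-3, 7)) = Rational(-24, 7)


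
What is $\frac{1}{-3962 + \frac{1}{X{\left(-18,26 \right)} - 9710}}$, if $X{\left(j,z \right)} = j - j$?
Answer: $- \frac{9710}{38471021} \approx -0.0002524$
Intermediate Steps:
$X{\left(j,z \right)} = 0$
$\frac{1}{-3962 + \frac{1}{X{\left(-18,26 \right)} - 9710}} = \frac{1}{-3962 + \frac{1}{0 - 9710}} = \frac{1}{-3962 + \frac{1}{-9710}} = \frac{1}{-3962 - \frac{1}{9710}} = \frac{1}{- \frac{38471021}{9710}} = - \frac{9710}{38471021}$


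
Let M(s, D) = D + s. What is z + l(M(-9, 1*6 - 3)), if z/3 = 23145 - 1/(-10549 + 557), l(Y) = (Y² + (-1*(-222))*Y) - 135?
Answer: 679495971/9992 ≈ 68004.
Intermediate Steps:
l(Y) = -135 + Y² + 222*Y (l(Y) = (Y² + 222*Y) - 135 = -135 + Y² + 222*Y)
z = 693794523/9992 (z = 3*(23145 - 1/(-10549 + 557)) = 3*(23145 - 1/(-9992)) = 3*(23145 - 1*(-1/9992)) = 3*(23145 + 1/9992) = 3*(231264841/9992) = 693794523/9992 ≈ 69435.)
z + l(M(-9, 1*6 - 3)) = 693794523/9992 + (-135 + ((1*6 - 3) - 9)² + 222*((1*6 - 3) - 9)) = 693794523/9992 + (-135 + ((6 - 3) - 9)² + 222*((6 - 3) - 9)) = 693794523/9992 + (-135 + (3 - 9)² + 222*(3 - 9)) = 693794523/9992 + (-135 + (-6)² + 222*(-6)) = 693794523/9992 + (-135 + 36 - 1332) = 693794523/9992 - 1431 = 679495971/9992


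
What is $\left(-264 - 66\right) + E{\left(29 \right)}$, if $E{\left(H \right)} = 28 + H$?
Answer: $-273$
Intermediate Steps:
$\left(-264 - 66\right) + E{\left(29 \right)} = \left(-264 - 66\right) + \left(28 + 29\right) = \left(-264 - 66\right) + 57 = -330 + 57 = -273$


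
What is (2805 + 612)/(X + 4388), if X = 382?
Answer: 1139/1590 ≈ 0.71635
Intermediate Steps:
(2805 + 612)/(X + 4388) = (2805 + 612)/(382 + 4388) = 3417/4770 = 3417*(1/4770) = 1139/1590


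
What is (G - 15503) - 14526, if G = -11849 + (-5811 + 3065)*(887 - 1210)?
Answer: 845080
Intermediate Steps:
G = 875109 (G = -11849 - 2746*(-323) = -11849 + 886958 = 875109)
(G - 15503) - 14526 = (875109 - 15503) - 14526 = 859606 - 14526 = 845080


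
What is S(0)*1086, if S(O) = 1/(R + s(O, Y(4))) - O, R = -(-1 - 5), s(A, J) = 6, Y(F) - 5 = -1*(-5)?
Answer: 181/2 ≈ 90.500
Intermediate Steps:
Y(F) = 10 (Y(F) = 5 - 1*(-5) = 5 + 5 = 10)
R = 6 (R = -1*(-6) = 6)
S(O) = 1/12 - O (S(O) = 1/(6 + 6) - O = 1/12 - O)
S(0)*1086 = (1/12 - 1*0)*1086 = (1/12 + 0)*1086 = (1/12)*1086 = 181/2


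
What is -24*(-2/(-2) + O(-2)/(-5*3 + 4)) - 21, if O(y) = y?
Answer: -543/11 ≈ -49.364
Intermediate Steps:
-24*(-2/(-2) + O(-2)/(-5*3 + 4)) - 21 = -24*(-2/(-2) - 2/(-5*3 + 4)) - 21 = -24*(-2*(-1/2) - 2/(-15 + 4)) - 21 = -24*(1 - 2/(-11)) - 21 = -24*(1 - 2*(-1/11)) - 21 = -24*(1 + 2/11) - 21 = -24*13/11 - 21 = -312/11 - 21 = -543/11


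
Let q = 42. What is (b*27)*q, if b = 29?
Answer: 32886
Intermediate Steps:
(b*27)*q = (29*27)*42 = 783*42 = 32886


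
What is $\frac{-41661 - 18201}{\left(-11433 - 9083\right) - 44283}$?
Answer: $\frac{59862}{64799} \approx 0.92381$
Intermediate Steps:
$\frac{-41661 - 18201}{\left(-11433 - 9083\right) - 44283} = - \frac{59862}{-20516 - 44283} = - \frac{59862}{-64799} = \left(-59862\right) \left(- \frac{1}{64799}\right) = \frac{59862}{64799}$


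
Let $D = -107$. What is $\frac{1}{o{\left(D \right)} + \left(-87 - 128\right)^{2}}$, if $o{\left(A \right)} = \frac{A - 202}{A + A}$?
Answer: $\frac{214}{9892459} \approx 2.1633 \cdot 10^{-5}$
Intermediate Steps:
$o{\left(A \right)} = \frac{-202 + A}{2 A}$
$\frac{1}{o{\left(D \right)} + \left(-87 - 128\right)^{2}} = \frac{1}{\frac{-202 - 107}{2 \left(-107\right)} + \left(-87 - 128\right)^{2}} = \frac{1}{\frac{1}{2} \left(- \frac{1}{107}\right) \left(-309\right) + \left(-215\right)^{2}} = \frac{1}{\frac{309}{214} + 46225} = \frac{1}{\frac{9892459}{214}} = \frac{214}{9892459}$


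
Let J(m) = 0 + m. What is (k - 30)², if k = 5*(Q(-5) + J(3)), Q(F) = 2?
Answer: 25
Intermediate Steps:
J(m) = m
k = 25 (k = 5*(2 + 3) = 5*5 = 25)
(k - 30)² = (25 - 30)² = (-5)² = 25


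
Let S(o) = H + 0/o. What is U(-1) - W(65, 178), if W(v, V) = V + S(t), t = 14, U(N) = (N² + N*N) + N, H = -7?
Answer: -170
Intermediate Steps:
U(N) = N + 2*N² (U(N) = (N² + N²) + N = 2*N² + N = N + 2*N²)
S(o) = -7 (S(o) = -7 + 0/o = -7 + 0 = -7)
W(v, V) = -7 + V (W(v, V) = V - 7 = -7 + V)
U(-1) - W(65, 178) = -(1 + 2*(-1)) - (-7 + 178) = -(1 - 2) - 1*171 = -1*(-1) - 171 = 1 - 171 = -170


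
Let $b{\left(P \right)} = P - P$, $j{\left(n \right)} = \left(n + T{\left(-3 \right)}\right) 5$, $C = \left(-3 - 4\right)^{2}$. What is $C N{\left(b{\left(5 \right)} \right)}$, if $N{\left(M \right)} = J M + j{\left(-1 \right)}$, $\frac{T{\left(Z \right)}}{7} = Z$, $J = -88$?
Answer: $-5390$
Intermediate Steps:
$C = 49$ ($C = \left(-7\right)^{2} = 49$)
$T{\left(Z \right)} = 7 Z$
$j{\left(n \right)} = -105 + 5 n$ ($j{\left(n \right)} = \left(n + 7 \left(-3\right)\right) 5 = \left(n - 21\right) 5 = \left(-21 + n\right) 5 = -105 + 5 n$)
$b{\left(P \right)} = 0$
$N{\left(M \right)} = -110 - 88 M$ ($N{\left(M \right)} = - 88 M + \left(-105 + 5 \left(-1\right)\right) = - 88 M - 110 = -110 - 88 M$)
$C N{\left(b{\left(5 \right)} \right)} = 49 \left(-110 - 0\right) = 49 \left(-110 + 0\right) = 49 \left(-110\right) = -5390$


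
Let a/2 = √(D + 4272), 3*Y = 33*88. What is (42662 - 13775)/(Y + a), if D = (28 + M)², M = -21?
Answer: 2330218/76645 - 9629*√4321/153290 ≈ 26.274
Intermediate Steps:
Y = 968 (Y = (33*88)/3 = (⅓)*2904 = 968)
D = 49 (D = (28 - 21)² = 7² = 49)
a = 2*√4321 (a = 2*√(49 + 4272) = 2*√4321 ≈ 131.47)
(42662 - 13775)/(Y + a) = (42662 - 13775)/(968 + 2*√4321) = 28887/(968 + 2*√4321)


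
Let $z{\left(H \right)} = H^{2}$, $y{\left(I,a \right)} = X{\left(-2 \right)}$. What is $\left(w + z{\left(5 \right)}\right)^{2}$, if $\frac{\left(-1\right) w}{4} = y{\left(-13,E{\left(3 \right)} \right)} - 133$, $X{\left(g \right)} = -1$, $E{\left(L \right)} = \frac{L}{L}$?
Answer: $314721$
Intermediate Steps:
$E{\left(L \right)} = 1$
$y{\left(I,a \right)} = -1$
$w = 536$ ($w = - 4 \left(-1 - 133\right) = \left(-4\right) \left(-134\right) = 536$)
$\left(w + z{\left(5 \right)}\right)^{2} = \left(536 + 5^{2}\right)^{2} = \left(536 + 25\right)^{2} = 561^{2} = 314721$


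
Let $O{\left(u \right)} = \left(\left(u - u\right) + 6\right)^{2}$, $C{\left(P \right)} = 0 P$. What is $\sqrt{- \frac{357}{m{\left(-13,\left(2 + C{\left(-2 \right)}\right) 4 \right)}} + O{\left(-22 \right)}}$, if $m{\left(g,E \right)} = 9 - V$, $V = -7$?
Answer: $\frac{\sqrt{219}}{4} \approx 3.6997$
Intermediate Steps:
$C{\left(P \right)} = 0$
$O{\left(u \right)} = 36$ ($O{\left(u \right)} = \left(0 + 6\right)^{2} = 6^{2} = 36$)
$m{\left(g,E \right)} = 16$ ($m{\left(g,E \right)} = 9 - -7 = 9 + 7 = 16$)
$\sqrt{- \frac{357}{m{\left(-13,\left(2 + C{\left(-2 \right)}\right) 4 \right)}} + O{\left(-22 \right)}} = \sqrt{- \frac{357}{16} + 36} = \sqrt{\frac{219}{16}} = \frac{\sqrt{219}}{4}$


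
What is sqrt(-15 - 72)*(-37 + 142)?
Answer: 105*I*sqrt(87) ≈ 979.38*I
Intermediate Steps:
sqrt(-15 - 72)*(-37 + 142) = sqrt(-87)*105 = (I*sqrt(87))*105 = 105*I*sqrt(87)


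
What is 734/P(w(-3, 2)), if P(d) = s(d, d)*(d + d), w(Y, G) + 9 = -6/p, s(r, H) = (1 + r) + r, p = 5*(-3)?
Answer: 9175/3483 ≈ 2.6342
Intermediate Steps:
p = -15
s(r, H) = 1 + 2*r
w(Y, G) = -43/5 (w(Y, G) = -9 - 6/(-15) = -9 - 6*(-1/15) = -9 + ⅖ = -43/5)
P(d) = 2*d*(1 + 2*d) (P(d) = (1 + 2*d)*(d + d) = (1 + 2*d)*(2*d) = 2*d*(1 + 2*d))
734/P(w(-3, 2)) = 734/((2*(-43/5)*(1 + 2*(-43/5)))) = 734/((2*(-43/5)*(1 - 86/5))) = 734/((2*(-43/5)*(-81/5))) = 734/(6966/25) = 734*(25/6966) = 9175/3483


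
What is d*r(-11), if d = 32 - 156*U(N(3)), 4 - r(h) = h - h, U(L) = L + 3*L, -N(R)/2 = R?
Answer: 15104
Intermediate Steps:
N(R) = -2*R
U(L) = 4*L
r(h) = 4 (r(h) = 4 - (h - h) = 4 - 1*0 = 4 + 0 = 4)
d = 3776 (d = 32 - 156*4*(-2*3) = 32 - 156*4*(-6) = 32 - 156*(-24) = 32 - 26*(-144) = 32 + 3744 = 3776)
d*r(-11) = 3776*4 = 15104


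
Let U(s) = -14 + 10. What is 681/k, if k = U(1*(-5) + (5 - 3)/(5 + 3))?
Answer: -681/4 ≈ -170.25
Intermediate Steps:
U(s) = -4
k = -4
681/k = 681/(-4) = 681*(-¼) = -681/4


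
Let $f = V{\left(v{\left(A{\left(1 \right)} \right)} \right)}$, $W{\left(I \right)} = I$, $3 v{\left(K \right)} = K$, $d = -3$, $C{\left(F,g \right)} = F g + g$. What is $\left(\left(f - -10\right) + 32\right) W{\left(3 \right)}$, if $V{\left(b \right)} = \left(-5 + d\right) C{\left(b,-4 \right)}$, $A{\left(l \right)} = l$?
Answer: $254$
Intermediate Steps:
$C{\left(F,g \right)} = g + F g$
$v{\left(K \right)} = \frac{K}{3}$
$V{\left(b \right)} = 32 + 32 b$ ($V{\left(b \right)} = \left(-5 - 3\right) \left(- 4 \left(1 + b\right)\right) = - 8 \left(-4 - 4 b\right) = 32 + 32 b$)
$f = \frac{128}{3}$ ($f = 32 + 32 \cdot \frac{1}{3} \cdot 1 = 32 + 32 \cdot \frac{1}{3} = 32 + \frac{32}{3} = \frac{128}{3} \approx 42.667$)
$\left(\left(f - -10\right) + 32\right) W{\left(3 \right)} = \left(\left(\frac{128}{3} - -10\right) + 32\right) 3 = \left(\left(\frac{128}{3} + 10\right) + 32\right) 3 = \left(\frac{158}{3} + 32\right) 3 = \frac{254}{3} \cdot 3 = 254$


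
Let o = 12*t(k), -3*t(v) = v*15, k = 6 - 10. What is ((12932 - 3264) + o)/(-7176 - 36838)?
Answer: -4954/22007 ≈ -0.22511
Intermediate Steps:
k = -4
t(v) = -5*v (t(v) = -v*15/3 = -5*v)
o = 240 (o = 12*(-5*(-4)) = 12*20 = 240)
((12932 - 3264) + o)/(-7176 - 36838) = ((12932 - 3264) + 240)/(-7176 - 36838) = (9668 + 240)/(-44014) = 9908*(-1/44014) = -4954/22007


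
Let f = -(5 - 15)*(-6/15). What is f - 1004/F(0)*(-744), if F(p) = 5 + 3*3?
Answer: 373460/7 ≈ 53351.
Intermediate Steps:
F(p) = 14 (F(p) = 5 + 9 = 14)
f = -4 (f = -(-10)*(-6*1/15) = -(-10)*(-2)/5 = -1*4 = -4)
f - 1004/F(0)*(-744) = -4 - 1004/14*(-744) = -4 - 1004*1/14*(-744) = -4 - 502/7*(-744) = -4 + 373488/7 = 373460/7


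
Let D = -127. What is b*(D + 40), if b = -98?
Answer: 8526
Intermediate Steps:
b*(D + 40) = -98*(-127 + 40) = -98*(-87) = 8526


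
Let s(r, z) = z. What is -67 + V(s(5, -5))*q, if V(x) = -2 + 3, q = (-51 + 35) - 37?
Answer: -120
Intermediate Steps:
q = -53 (q = -16 - 37 = -53)
V(x) = 1
-67 + V(s(5, -5))*q = -67 + 1*(-53) = -67 - 53 = -120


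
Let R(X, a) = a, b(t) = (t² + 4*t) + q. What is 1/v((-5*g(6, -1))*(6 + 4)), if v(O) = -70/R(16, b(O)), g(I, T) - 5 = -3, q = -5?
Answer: -1919/14 ≈ -137.07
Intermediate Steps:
g(I, T) = 2 (g(I, T) = 5 - 3 = 2)
b(t) = -5 + t² + 4*t (b(t) = (t² + 4*t) - 5 = -5 + t² + 4*t)
v(O) = -70/(-5 + O² + 4*O)
1/v((-5*g(6, -1))*(6 + 4)) = 1/(-70/(-5 + ((-5*2)*(6 + 4))² + 4*((-5*2)*(6 + 4)))) = 1/(-70/(-5 + (-10*10)² + 4*(-10*10))) = 1/(-70/(-5 + (-100)² + 4*(-100))) = 1/(-70/(-5 + 10000 - 400)) = 1/(-70/9595) = 1/(-70*1/9595) = 1/(-14/1919) = -1919/14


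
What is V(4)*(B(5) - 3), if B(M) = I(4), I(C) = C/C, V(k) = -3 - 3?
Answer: 12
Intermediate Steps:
V(k) = -6
I(C) = 1
B(M) = 1
V(4)*(B(5) - 3) = -6*(1 - 3) = -6*(-2) = 12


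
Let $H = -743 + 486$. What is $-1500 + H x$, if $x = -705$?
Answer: $179685$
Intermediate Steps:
$H = -257$
$-1500 + H x = -1500 - -181185 = -1500 + 181185 = 179685$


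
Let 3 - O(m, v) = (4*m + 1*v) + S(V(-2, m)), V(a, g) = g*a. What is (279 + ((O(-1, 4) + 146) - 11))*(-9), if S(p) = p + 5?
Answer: -3690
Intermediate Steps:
V(a, g) = a*g
S(p) = 5 + p
O(m, v) = -2 - v - 2*m (O(m, v) = 3 - ((4*m + 1*v) + (5 - 2*m)) = 3 - ((4*m + v) + (5 - 2*m)) = 3 - ((v + 4*m) + (5 - 2*m)) = 3 - (5 + v + 2*m) = 3 + (-5 - v - 2*m) = -2 - v - 2*m)
(279 + ((O(-1, 4) + 146) - 11))*(-9) = (279 + (((-2 - 1*4 - 2*(-1)) + 146) - 11))*(-9) = (279 + (((-2 - 4 + 2) + 146) - 11))*(-9) = (279 + ((-4 + 146) - 11))*(-9) = (279 + (142 - 11))*(-9) = (279 + 131)*(-9) = 410*(-9) = -3690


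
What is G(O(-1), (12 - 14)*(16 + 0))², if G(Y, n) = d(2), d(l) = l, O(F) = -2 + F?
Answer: 4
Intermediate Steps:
G(Y, n) = 2
G(O(-1), (12 - 14)*(16 + 0))² = 2² = 4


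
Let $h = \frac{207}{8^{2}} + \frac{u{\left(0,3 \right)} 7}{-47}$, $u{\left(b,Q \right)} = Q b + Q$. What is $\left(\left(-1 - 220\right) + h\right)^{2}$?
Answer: $\frac{430838642689}{9048064} \approx 47617.0$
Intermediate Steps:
$u{\left(b,Q \right)} = Q + Q b$
$h = \frac{8385}{3008}$ ($h = \frac{207}{8^{2}} + \frac{3 \left(1 + 0\right) 7}{-47} = \frac{207}{64} + 3 \cdot 1 \cdot 7 \left(- \frac{1}{47}\right) = 207 \cdot \frac{1}{64} + 3 \cdot 7 \left(- \frac{1}{47}\right) = \frac{207}{64} + 21 \left(- \frac{1}{47}\right) = \frac{207}{64} - \frac{21}{47} = \frac{8385}{3008} \approx 2.7876$)
$\left(\left(-1 - 220\right) + h\right)^{2} = \left(\left(-1 - 220\right) + \frac{8385}{3008}\right)^{2} = \left(-221 + \frac{8385}{3008}\right)^{2} = \left(- \frac{656383}{3008}\right)^{2} = \frac{430838642689}{9048064}$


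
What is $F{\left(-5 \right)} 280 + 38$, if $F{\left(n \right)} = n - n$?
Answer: $38$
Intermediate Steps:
$F{\left(n \right)} = 0$
$F{\left(-5 \right)} 280 + 38 = 0 \cdot 280 + 38 = 0 + 38 = 38$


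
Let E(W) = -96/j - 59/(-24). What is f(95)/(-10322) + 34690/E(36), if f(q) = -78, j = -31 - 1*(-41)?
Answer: -1652629029/340229 ≈ -4857.4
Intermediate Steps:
j = 10 (j = -31 + 41 = 10)
E(W) = -857/120 (E(W) = -96/10 - 59/(-24) = -96*1/10 - 59*(-1/24) = -48/5 + 59/24 = -857/120)
f(95)/(-10322) + 34690/E(36) = -78/(-10322) + 34690/(-857/120) = -78*(-1/10322) + 34690*(-120/857) = 3/397 - 4162800/857 = -1652629029/340229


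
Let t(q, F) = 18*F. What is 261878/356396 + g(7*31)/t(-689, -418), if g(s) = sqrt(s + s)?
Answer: 130939/178198 - sqrt(434)/7524 ≈ 0.73203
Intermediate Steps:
g(s) = sqrt(2)*sqrt(s) (g(s) = sqrt(2*s) = sqrt(2)*sqrt(s))
261878/356396 + g(7*31)/t(-689, -418) = 261878/356396 + (sqrt(2)*sqrt(7*31))/((18*(-418))) = 261878*(1/356396) + (sqrt(2)*sqrt(217))/(-7524) = 130939/178198 + sqrt(434)*(-1/7524) = 130939/178198 - sqrt(434)/7524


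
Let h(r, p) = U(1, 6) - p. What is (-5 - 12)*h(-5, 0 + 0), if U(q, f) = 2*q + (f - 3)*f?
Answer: -340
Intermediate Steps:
U(q, f) = 2*q + f*(-3 + f) (U(q, f) = 2*q + (-3 + f)*f = 2*q + f*(-3 + f))
h(r, p) = 20 - p (h(r, p) = (6² - 3*6 + 2*1) - p = (36 - 18 + 2) - p = 20 - p)
(-5 - 12)*h(-5, 0 + 0) = (-5 - 12)*(20 - (0 + 0)) = -17*(20 - 1*0) = -17*(20 + 0) = -17*20 = -340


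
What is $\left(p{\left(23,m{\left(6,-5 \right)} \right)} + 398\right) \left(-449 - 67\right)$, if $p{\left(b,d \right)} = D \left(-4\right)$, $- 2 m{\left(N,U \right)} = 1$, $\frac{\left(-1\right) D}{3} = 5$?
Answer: $-236328$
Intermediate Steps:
$D = -15$ ($D = \left(-3\right) 5 = -15$)
$m{\left(N,U \right)} = - \frac{1}{2}$ ($m{\left(N,U \right)} = \left(- \frac{1}{2}\right) 1 = - \frac{1}{2}$)
$p{\left(b,d \right)} = 60$ ($p{\left(b,d \right)} = \left(-15\right) \left(-4\right) = 60$)
$\left(p{\left(23,m{\left(6,-5 \right)} \right)} + 398\right) \left(-449 - 67\right) = \left(60 + 398\right) \left(-449 - 67\right) = 458 \left(-516\right) = -236328$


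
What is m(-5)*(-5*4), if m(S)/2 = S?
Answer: 200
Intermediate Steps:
m(S) = 2*S
m(-5)*(-5*4) = (2*(-5))*(-5*4) = -10*(-20) = 200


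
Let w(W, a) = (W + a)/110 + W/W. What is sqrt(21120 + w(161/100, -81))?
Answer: sqrt(25555536710)/1100 ≈ 145.33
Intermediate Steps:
w(W, a) = 1 + W/110 + a/110 (w(W, a) = (W + a)*(1/110) + 1 = (W/110 + a/110) + 1 = 1 + W/110 + a/110)
sqrt(21120 + w(161/100, -81)) = sqrt(21120 + (1 + (161/100)/110 + (1/110)*(-81))) = sqrt(21120 + (1 + (161*(1/100))/110 - 81/110)) = sqrt(21120 + (1 + (1/110)*(161/100) - 81/110)) = sqrt(21120 + (1 + 161/11000 - 81/110)) = sqrt(21120 + 3061/11000) = sqrt(232323061/11000) = sqrt(25555536710)/1100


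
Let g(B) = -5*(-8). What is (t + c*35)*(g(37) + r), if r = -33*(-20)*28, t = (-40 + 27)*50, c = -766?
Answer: -508559200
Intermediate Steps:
t = -650 (t = -13*50 = -650)
r = 18480 (r = 660*28 = 18480)
g(B) = 40
(t + c*35)*(g(37) + r) = (-650 - 766*35)*(40 + 18480) = (-650 - 26810)*18520 = -27460*18520 = -508559200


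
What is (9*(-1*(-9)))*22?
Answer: 1782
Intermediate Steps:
(9*(-1*(-9)))*22 = (9*9)*22 = 81*22 = 1782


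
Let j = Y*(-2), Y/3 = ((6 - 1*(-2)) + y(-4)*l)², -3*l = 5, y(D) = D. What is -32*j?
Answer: 123904/3 ≈ 41301.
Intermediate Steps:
l = -5/3 (l = -⅓*5 = -5/3 ≈ -1.6667)
Y = 1936/3 (Y = 3*((6 - 1*(-2)) - 4*(-5/3))² = 3*((6 + 2) + 20/3)² = 3*(8 + 20/3)² = 3*(44/3)² = 3*(1936/9) = 1936/3 ≈ 645.33)
j = -3872/3 (j = (1936/3)*(-2) = -3872/3 ≈ -1290.7)
-32*j = -32*(-3872/3) = 123904/3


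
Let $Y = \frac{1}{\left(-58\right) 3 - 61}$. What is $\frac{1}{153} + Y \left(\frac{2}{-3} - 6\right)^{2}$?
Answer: $- \frac{1313}{7191} \approx -0.18259$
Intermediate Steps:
$Y = - \frac{1}{235}$ ($Y = \frac{1}{-174 - 61} = \frac{1}{-235} = - \frac{1}{235} \approx -0.0042553$)
$\frac{1}{153} + Y \left(\frac{2}{-3} - 6\right)^{2} = \frac{1}{153} - \frac{\left(\frac{2}{-3} - 6\right)^{2}}{235} = \frac{1}{153} - \frac{\left(2 \left(- \frac{1}{3}\right) - 6\right)^{2}}{235} = \frac{1}{153} - \frac{\left(- \frac{2}{3} - 6\right)^{2}}{235} = \frac{1}{153} - \frac{\left(- \frac{20}{3}\right)^{2}}{235} = \frac{1}{153} - \frac{80}{423} = - \frac{1313}{7191}$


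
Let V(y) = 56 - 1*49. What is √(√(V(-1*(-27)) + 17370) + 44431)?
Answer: √(44431 + √17377) ≈ 211.10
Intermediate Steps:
V(y) = 7 (V(y) = 56 - 49 = 7)
√(√(V(-1*(-27)) + 17370) + 44431) = √(√(7 + 17370) + 44431) = √(√17377 + 44431) = √(44431 + √17377)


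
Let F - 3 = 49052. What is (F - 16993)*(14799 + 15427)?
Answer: 969106012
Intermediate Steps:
F = 49055 (F = 3 + 49052 = 49055)
(F - 16993)*(14799 + 15427) = (49055 - 16993)*(14799 + 15427) = 32062*30226 = 969106012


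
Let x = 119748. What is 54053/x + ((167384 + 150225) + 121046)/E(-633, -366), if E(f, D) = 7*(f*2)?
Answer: -413087629/8422276 ≈ -49.047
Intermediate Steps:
E(f, D) = 14*f (E(f, D) = 7*(2*f) = 14*f)
54053/x + ((167384 + 150225) + 121046)/E(-633, -366) = 54053/119748 + ((167384 + 150225) + 121046)/((14*(-633))) = 54053*(1/119748) + (317609 + 121046)/(-8862) = 54053/119748 + 438655*(-1/8862) = 54053/119748 - 62665/1266 = -413087629/8422276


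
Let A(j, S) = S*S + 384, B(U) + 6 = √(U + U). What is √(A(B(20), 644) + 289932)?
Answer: 2*√176263 ≈ 839.67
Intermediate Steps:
B(U) = -6 + √2*√U (B(U) = -6 + √(U + U) = -6 + √(2*U) = -6 + √2*√U)
A(j, S) = 384 + S² (A(j, S) = S² + 384 = 384 + S²)
√(A(B(20), 644) + 289932) = √((384 + 644²) + 289932) = √((384 + 414736) + 289932) = √(415120 + 289932) = √705052 = 2*√176263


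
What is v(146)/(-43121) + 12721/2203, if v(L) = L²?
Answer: 501583093/94995563 ≈ 5.2801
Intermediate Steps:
v(146)/(-43121) + 12721/2203 = 146²/(-43121) + 12721/2203 = 21316*(-1/43121) + 12721*(1/2203) = -21316/43121 + 12721/2203 = 501583093/94995563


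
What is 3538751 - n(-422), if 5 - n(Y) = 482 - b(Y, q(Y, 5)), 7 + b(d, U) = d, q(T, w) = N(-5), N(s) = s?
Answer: 3539657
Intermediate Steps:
q(T, w) = -5
b(d, U) = -7 + d
n(Y) = -484 + Y (n(Y) = 5 - (482 - (-7 + Y)) = 5 - (482 + (7 - Y)) = 5 - (489 - Y) = 5 + (-489 + Y) = -484 + Y)
3538751 - n(-422) = 3538751 - (-484 - 422) = 3538751 - 1*(-906) = 3538751 + 906 = 3539657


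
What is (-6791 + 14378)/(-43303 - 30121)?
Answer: -7587/73424 ≈ -0.10333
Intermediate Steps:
(-6791 + 14378)/(-43303 - 30121) = 7587/(-73424) = 7587*(-1/73424) = -7587/73424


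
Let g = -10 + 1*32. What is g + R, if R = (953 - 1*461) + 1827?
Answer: 2341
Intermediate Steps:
g = 22 (g = -10 + 32 = 22)
R = 2319 (R = (953 - 461) + 1827 = 492 + 1827 = 2319)
g + R = 22 + 2319 = 2341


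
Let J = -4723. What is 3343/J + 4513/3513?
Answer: 9570940/16591899 ≈ 0.57684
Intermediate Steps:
3343/J + 4513/3513 = 3343/(-4723) + 4513/3513 = 3343*(-1/4723) + 4513*(1/3513) = -3343/4723 + 4513/3513 = 9570940/16591899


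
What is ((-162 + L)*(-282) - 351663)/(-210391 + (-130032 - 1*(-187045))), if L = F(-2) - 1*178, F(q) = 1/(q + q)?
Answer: 56825/34084 ≈ 1.6672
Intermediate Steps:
F(q) = 1/(2*q)
L = -713/4 (L = (½)/(-2) - 1*178 = (½)*(-½) - 178 = -¼ - 178 = -713/4 ≈ -178.25)
((-162 + L)*(-282) - 351663)/(-210391 + (-130032 - 1*(-187045))) = ((-162 - 713/4)*(-282) - 351663)/(-210391 + (-130032 - 1*(-187045))) = (-1361/4*(-282) - 351663)/(-210391 + (-130032 + 187045)) = (191901/2 - 351663)/(-210391 + 57013) = -511425/2/(-153378) = -511425/2*(-1/153378) = 56825/34084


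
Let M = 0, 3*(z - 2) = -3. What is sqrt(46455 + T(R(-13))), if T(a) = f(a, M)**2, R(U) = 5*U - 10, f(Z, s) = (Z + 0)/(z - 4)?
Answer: 2*sqrt(11770) ≈ 216.98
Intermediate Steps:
z = 1 (z = 2 + (1/3)*(-3) = 2 - 1 = 1)
f(Z, s) = -Z/3 (f(Z, s) = (Z + 0)/(1 - 4) = Z/(-3) = Z*(-1/3) = -Z/3)
R(U) = -10 + 5*U
T(a) = a**2/9 (T(a) = (-a/3)**2 = a**2/9)
sqrt(46455 + T(R(-13))) = sqrt(46455 + (-10 + 5*(-13))**2/9) = sqrt(46455 + (-10 - 65)**2/9) = sqrt(46455 + (1/9)*(-75)**2) = sqrt(46455 + (1/9)*5625) = sqrt(46455 + 625) = sqrt(47080) = 2*sqrt(11770)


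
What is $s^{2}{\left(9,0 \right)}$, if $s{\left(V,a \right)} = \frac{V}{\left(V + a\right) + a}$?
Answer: $1$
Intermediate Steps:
$s{\left(V,a \right)} = \frac{V}{V + 2 a}$
$s^{2}{\left(9,0 \right)} = \left(\frac{9}{9 + 2 \cdot 0}\right)^{2} = \left(\frac{9}{9 + 0}\right)^{2} = \left(\frac{9}{9}\right)^{2} = \left(9 \cdot \frac{1}{9}\right)^{2} = 1^{2} = 1$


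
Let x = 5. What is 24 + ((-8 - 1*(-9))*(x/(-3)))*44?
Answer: -148/3 ≈ -49.333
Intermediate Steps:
24 + ((-8 - 1*(-9))*(x/(-3)))*44 = 24 + ((-8 - 1*(-9))*(5/(-3)))*44 = 24 + ((-8 + 9)*(5*(-⅓)))*44 = 24 + (1*(-5/3))*44 = 24 - 5/3*44 = 24 - 220/3 = -148/3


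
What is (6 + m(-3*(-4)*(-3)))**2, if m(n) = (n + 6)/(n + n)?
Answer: 5929/144 ≈ 41.174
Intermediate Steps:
m(n) = (6 + n)/(2*n) (m(n) = (6 + n)/((2*n)) = (6 + n)*(1/(2*n)) = (6 + n)/(2*n))
(6 + m(-3*(-4)*(-3)))**2 = (6 + (6 - 3*(-4)*(-3))/(2*((-3*(-4)*(-3)))))**2 = (6 + (6 + 12*(-3))/(2*((12*(-3)))))**2 = (6 + (1/2)*(6 - 36)/(-36))**2 = (6 + (1/2)*(-1/36)*(-30))**2 = (6 + 5/12)**2 = (77/12)**2 = 5929/144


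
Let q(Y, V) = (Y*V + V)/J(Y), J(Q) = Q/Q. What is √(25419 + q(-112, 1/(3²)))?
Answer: 2*√57165/3 ≈ 159.39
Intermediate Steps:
J(Q) = 1
q(Y, V) = V + V*Y (q(Y, V) = (Y*V + V)/1 = (V*Y + V)*1 = (V + V*Y)*1 = V + V*Y)
√(25419 + q(-112, 1/(3²))) = √(25419 + (1 - 112)/(3²)) = √(25419 - 111/9) = √(25419 + (⅑)*(-111)) = √(25419 - 37/3) = √(76220/3) = 2*√57165/3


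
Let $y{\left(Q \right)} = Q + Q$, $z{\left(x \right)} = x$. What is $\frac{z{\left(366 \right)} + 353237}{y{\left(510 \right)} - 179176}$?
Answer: $- \frac{353603}{178156} \approx -1.9848$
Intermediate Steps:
$y{\left(Q \right)} = 2 Q$
$\frac{z{\left(366 \right)} + 353237}{y{\left(510 \right)} - 179176} = \frac{366 + 353237}{2 \cdot 510 - 179176} = \frac{353603}{1020 - 179176} = \frac{353603}{-178156} = 353603 \left(- \frac{1}{178156}\right) = - \frac{353603}{178156}$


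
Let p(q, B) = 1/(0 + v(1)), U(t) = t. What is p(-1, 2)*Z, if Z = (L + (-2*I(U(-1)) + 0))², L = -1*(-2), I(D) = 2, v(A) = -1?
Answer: -4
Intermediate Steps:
L = 2
p(q, B) = -1 (p(q, B) = 1/(0 - 1) = 1/(-1) = -1)
Z = 4 (Z = (2 + (-2*2 + 0))² = (2 + (-4 + 0))² = (2 - 4)² = (-2)² = 4)
p(-1, 2)*Z = -1*4 = -4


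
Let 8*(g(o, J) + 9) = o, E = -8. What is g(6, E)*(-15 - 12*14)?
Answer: 6039/4 ≈ 1509.8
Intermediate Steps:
g(o, J) = -9 + o/8
g(6, E)*(-15 - 12*14) = (-9 + (⅛)*6)*(-15 - 12*14) = (-9 + ¾)*(-15 - 168) = -33/4*(-183) = 6039/4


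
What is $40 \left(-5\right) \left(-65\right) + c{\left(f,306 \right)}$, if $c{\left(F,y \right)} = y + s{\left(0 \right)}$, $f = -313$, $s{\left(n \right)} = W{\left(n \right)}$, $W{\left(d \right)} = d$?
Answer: $13306$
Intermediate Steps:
$s{\left(n \right)} = n$
$c{\left(F,y \right)} = y$ ($c{\left(F,y \right)} = y + 0 = y$)
$40 \left(-5\right) \left(-65\right) + c{\left(f,306 \right)} = 40 \left(-5\right) \left(-65\right) + 306 = \left(-200\right) \left(-65\right) + 306 = 13000 + 306 = 13306$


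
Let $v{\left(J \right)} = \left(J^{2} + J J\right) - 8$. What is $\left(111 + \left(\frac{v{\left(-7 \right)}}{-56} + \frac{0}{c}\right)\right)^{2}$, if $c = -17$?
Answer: $\frac{9381969}{784} \approx 11967.0$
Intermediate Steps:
$v{\left(J \right)} = -8 + 2 J^{2}$ ($v{\left(J \right)} = \left(J^{2} + J^{2}\right) - 8 = 2 J^{2} - 8 = -8 + 2 J^{2}$)
$\left(111 + \left(\frac{v{\left(-7 \right)}}{-56} + \frac{0}{c}\right)\right)^{2} = \left(111 + \left(\frac{-8 + 2 \left(-7\right)^{2}}{-56} + \frac{0}{-17}\right)\right)^{2} = \left(111 + \left(\left(-8 + 2 \cdot 49\right) \left(- \frac{1}{56}\right) + 0 \left(- \frac{1}{17}\right)\right)\right)^{2} = \left(111 + \left(\left(-8 + 98\right) \left(- \frac{1}{56}\right) + 0\right)\right)^{2} = \left(111 + \left(90 \left(- \frac{1}{56}\right) + 0\right)\right)^{2} = \left(111 + \left(- \frac{45}{28} + 0\right)\right)^{2} = \left(111 - \frac{45}{28}\right)^{2} = \left(\frac{3063}{28}\right)^{2} = \frac{9381969}{784}$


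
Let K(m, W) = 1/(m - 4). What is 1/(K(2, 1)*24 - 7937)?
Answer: -1/7949 ≈ -0.00012580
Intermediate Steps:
K(m, W) = 1/(-4 + m)
1/(K(2, 1)*24 - 7937) = 1/(24/(-4 + 2) - 7937) = 1/(24/(-2) - 7937) = 1/(-½*24 - 7937) = 1/(-12 - 7937) = 1/(-7949) = -1/7949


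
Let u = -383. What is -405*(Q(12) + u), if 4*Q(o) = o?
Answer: 153900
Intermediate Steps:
Q(o) = o/4
-405*(Q(12) + u) = -405*((¼)*12 - 383) = -405*(3 - 383) = -405*(-380) = 153900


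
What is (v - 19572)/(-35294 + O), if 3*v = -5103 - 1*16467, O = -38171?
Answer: 26762/73465 ≈ 0.36428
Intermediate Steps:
v = -7190 (v = (-5103 - 1*16467)/3 = (-5103 - 16467)/3 = (1/3)*(-21570) = -7190)
(v - 19572)/(-35294 + O) = (-7190 - 19572)/(-35294 - 38171) = -26762/(-73465) = -26762*(-1/73465) = 26762/73465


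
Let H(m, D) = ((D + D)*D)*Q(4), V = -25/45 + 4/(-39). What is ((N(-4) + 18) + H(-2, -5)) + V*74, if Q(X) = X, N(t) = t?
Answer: 19340/117 ≈ 165.30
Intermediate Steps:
V = -77/117 (V = -25*1/45 + 4*(-1/39) = -5/9 - 4/39 = -77/117 ≈ -0.65812)
H(m, D) = 8*D**2 (H(m, D) = ((D + D)*D)*4 = ((2*D)*D)*4 = (2*D**2)*4 = 8*D**2)
((N(-4) + 18) + H(-2, -5)) + V*74 = ((-4 + 18) + 8*(-5)**2) - 77/117*74 = (14 + 8*25) - 5698/117 = (14 + 200) - 5698/117 = 214 - 5698/117 = 19340/117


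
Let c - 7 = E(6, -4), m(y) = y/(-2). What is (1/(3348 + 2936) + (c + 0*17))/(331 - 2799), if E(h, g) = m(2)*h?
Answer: -6285/15508912 ≈ -0.00040525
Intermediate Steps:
m(y) = -y/2 (m(y) = y*(-½) = -y/2)
E(h, g) = -h (E(h, g) = (-½*2)*h = -h)
c = 1 (c = 7 - 1*6 = 7 - 6 = 1)
(1/(3348 + 2936) + (c + 0*17))/(331 - 2799) = (1/(3348 + 2936) + (1 + 0*17))/(331 - 2799) = (1/6284 + (1 + 0))/(-2468) = (1/6284 + 1)*(-1/2468) = (6285/6284)*(-1/2468) = -6285/15508912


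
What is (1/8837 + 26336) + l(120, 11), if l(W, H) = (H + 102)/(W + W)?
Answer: 55856494501/2120880 ≈ 26336.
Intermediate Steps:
l(W, H) = (102 + H)/(2*W) (l(W, H) = (102 + H)/((2*W)) = (102 + H)*(1/(2*W)) = (102 + H)/(2*W))
(1/8837 + 26336) + l(120, 11) = (1/8837 + 26336) + (½)*(102 + 11)/120 = (1/8837 + 26336) + (½)*(1/120)*113 = 232731233/8837 + 113/240 = 55856494501/2120880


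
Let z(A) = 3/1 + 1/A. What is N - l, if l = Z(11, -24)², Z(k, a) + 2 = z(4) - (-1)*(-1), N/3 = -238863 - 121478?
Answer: -17296369/16 ≈ -1.0810e+6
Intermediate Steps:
z(A) = 3 + 1/A (z(A) = 3*1 + 1/A = 3 + 1/A)
N = -1081023 (N = 3*(-238863 - 121478) = 3*(-360341) = -1081023)
Z(k, a) = ¼ (Z(k, a) = -2 + ((3 + 1/4) - (-1)*(-1)) = -2 + ((3 + ¼) - 1*1) = -2 + (13/4 - 1) = -2 + 9/4 = ¼)
l = 1/16 (l = (¼)² = 1/16 ≈ 0.062500)
N - l = -1081023 - 1*1/16 = -1081023 - 1/16 = -17296369/16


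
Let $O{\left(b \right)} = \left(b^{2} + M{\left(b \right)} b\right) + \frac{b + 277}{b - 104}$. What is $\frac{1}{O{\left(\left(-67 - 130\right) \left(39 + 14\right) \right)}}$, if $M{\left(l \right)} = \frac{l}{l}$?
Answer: $\frac{3515}{383149203988} \approx 9.174 \cdot 10^{-9}$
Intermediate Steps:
$M{\left(l \right)} = 1$
$O{\left(b \right)} = b + b^{2} + \frac{277 + b}{-104 + b}$ ($O{\left(b \right)} = \left(b^{2} + 1 b\right) + \frac{b + 277}{b - 104} = \left(b^{2} + b\right) + \frac{277 + b}{-104 + b} = \left(b + b^{2}\right) + \frac{277 + b}{-104 + b} = b + b^{2} + \frac{277 + b}{-104 + b}$)
$\frac{1}{O{\left(\left(-67 - 130\right) \left(39 + 14\right) \right)}} = \frac{1}{\frac{1}{-104 + \left(-67 - 130\right) \left(39 + 14\right)} \left(277 + \left(\left(-67 - 130\right) \left(39 + 14\right)\right)^{3} - 103 \left(-67 - 130\right) \left(39 + 14\right) - 103 \left(\left(-67 - 130\right) \left(39 + 14\right)\right)^{2}\right)} = \frac{1}{\frac{1}{-104 - 10441} \left(277 + \left(\left(-197\right) 53\right)^{3} - 103 \left(\left(-197\right) 53\right) - 103 \left(\left(-197\right) 53\right)^{2}\right)} = \frac{1}{\frac{1}{-104 - 10441} \left(277 + \left(-10441\right)^{3} - -1075423 - 103 \left(-10441\right)^{2}\right)} = \frac{1}{\frac{1}{-10545} \left(277 - 1138220196121 + 1075423 - 11228491543\right)} = \frac{1}{\left(- \frac{1}{10545}\right) \left(277 - 1138220196121 + 1075423 - 11228491543\right)} = \frac{1}{\left(- \frac{1}{10545}\right) \left(-1149447611964\right)} = \frac{1}{\frac{383149203988}{3515}} = \frac{3515}{383149203988}$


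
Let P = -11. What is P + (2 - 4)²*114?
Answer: 445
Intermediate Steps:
P + (2 - 4)²*114 = -11 + (2 - 4)²*114 = -11 + (-2)²*114 = -11 + 4*114 = -11 + 456 = 445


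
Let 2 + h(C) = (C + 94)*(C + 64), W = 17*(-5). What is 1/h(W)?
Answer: -1/191 ≈ -0.0052356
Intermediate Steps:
W = -85
h(C) = -2 + (64 + C)*(94 + C) (h(C) = -2 + (C + 94)*(C + 64) = -2 + (94 + C)*(64 + C) = -2 + (64 + C)*(94 + C))
1/h(W) = 1/(6014 + (-85)² + 158*(-85)) = 1/(6014 + 7225 - 13430) = 1/(-191) = -1/191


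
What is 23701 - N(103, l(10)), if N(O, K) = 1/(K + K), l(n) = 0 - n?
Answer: 474021/20 ≈ 23701.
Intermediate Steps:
l(n) = -n
N(O, K) = 1/(2*K)
23701 - N(103, l(10)) = 23701 - 1/(2*((-1*10))) = 23701 - 1/(2*(-10)) = 23701 - (-1)/(2*10) = 23701 - 1*(-1/20) = 23701 + 1/20 = 474021/20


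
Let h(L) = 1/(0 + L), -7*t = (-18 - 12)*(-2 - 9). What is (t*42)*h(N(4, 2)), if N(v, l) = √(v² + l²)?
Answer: -198*√5 ≈ -442.74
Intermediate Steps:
N(v, l) = √(l² + v²)
t = -330/7 (t = -(-18 - 12)*(-2 - 9)/7 = -(-30)*(-11)/7 = -⅐*330 = -330/7 ≈ -47.143)
h(L) = 1/L
(t*42)*h(N(4, 2)) = (-330/7*42)/(√(2² + 4²)) = -1980/√(4 + 16) = -1980*√5/10 = -198*√5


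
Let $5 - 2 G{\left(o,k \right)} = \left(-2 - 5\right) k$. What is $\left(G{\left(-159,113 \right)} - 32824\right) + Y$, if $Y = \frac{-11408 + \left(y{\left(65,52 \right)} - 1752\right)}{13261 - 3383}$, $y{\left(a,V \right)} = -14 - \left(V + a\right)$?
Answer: $- \frac{320317319}{9878} \approx -32427.0$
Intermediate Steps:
$G{\left(o,k \right)} = \frac{5}{2} + \frac{7 k}{2}$ ($G{\left(o,k \right)} = \frac{5}{2} - \frac{\left(-2 - 5\right) k}{2} = \frac{5}{2} - \frac{\left(-7\right) k}{2} = \frac{5}{2} + \frac{7 k}{2}$)
$y{\left(a,V \right)} = -14 - V - a$ ($y{\left(a,V \right)} = -14 - \left(V + a\right) = -14 - V - a$)
$Y = - \frac{13291}{9878}$ ($Y = \frac{-11408 - 1883}{13261 - 3383} = \frac{-11408 - 1883}{9878} = \left(-11408 - 1883\right) \frac{1}{9878} = \left(-13291\right) \frac{1}{9878} = - \frac{13291}{9878} \approx -1.3455$)
$\left(G{\left(-159,113 \right)} - 32824\right) + Y = \left(\left(\frac{5}{2} + \frac{7}{2} \cdot 113\right) - 32824\right) - \frac{13291}{9878} = \left(\left(\frac{5}{2} + \frac{791}{2}\right) - 32824\right) - \frac{13291}{9878} = \left(398 - 32824\right) - \frac{13291}{9878} = -32426 - \frac{13291}{9878} = - \frac{320317319}{9878}$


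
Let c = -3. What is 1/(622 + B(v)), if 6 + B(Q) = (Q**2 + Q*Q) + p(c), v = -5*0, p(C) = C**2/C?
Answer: 1/613 ≈ 0.0016313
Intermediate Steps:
p(C) = C
v = 0
B(Q) = -9 + 2*Q**2 (B(Q) = -6 + ((Q**2 + Q*Q) - 3) = -6 + ((Q**2 + Q**2) - 3) = -6 + (2*Q**2 - 3) = -6 + (-3 + 2*Q**2) = -9 + 2*Q**2)
1/(622 + B(v)) = 1/(622 + (-9 + 2*0**2)) = 1/(622 + (-9 + 2*0)) = 1/(622 + (-9 + 0)) = 1/(622 - 9) = 1/613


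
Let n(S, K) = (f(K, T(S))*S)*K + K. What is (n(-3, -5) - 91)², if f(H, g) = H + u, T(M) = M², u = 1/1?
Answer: 24336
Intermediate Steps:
u = 1
f(H, g) = 1 + H (f(H, g) = H + 1 = 1 + H)
n(S, K) = K + K*S*(1 + K) (n(S, K) = ((1 + K)*S)*K + K = (S*(1 + K))*K + K = K*S*(1 + K) + K = K + K*S*(1 + K))
(n(-3, -5) - 91)² = (-5*(1 - 3*(1 - 5)) - 91)² = (-5*(1 - 3*(-4)) - 91)² = (-5*(1 + 12) - 91)² = (-5*13 - 91)² = (-65 - 91)² = (-156)² = 24336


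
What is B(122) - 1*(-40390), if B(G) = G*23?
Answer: 43196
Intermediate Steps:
B(G) = 23*G
B(122) - 1*(-40390) = 23*122 - 1*(-40390) = 2806 + 40390 = 43196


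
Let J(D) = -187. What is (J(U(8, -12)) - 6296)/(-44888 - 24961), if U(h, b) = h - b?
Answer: 2161/23283 ≈ 0.092814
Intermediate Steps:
(J(U(8, -12)) - 6296)/(-44888 - 24961) = (-187 - 6296)/(-44888 - 24961) = -6483/(-69849) = -6483*(-1/69849) = 2161/23283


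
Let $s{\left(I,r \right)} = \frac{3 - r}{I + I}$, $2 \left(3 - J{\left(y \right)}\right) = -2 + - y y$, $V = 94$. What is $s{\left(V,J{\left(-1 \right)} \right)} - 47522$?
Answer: $- \frac{17868275}{376} \approx -47522.0$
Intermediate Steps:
$J{\left(y \right)} = 4 + \frac{y^{2}}{2}$ ($J{\left(y \right)} = 3 - \frac{-2 + - y y}{2} = 3 - \frac{-2 - y^{2}}{2} = 3 + \left(1 + \frac{y^{2}}{2}\right) = 4 + \frac{y^{2}}{2}$)
$s{\left(I,r \right)} = \frac{3 - r}{2 I}$
$s{\left(V,J{\left(-1 \right)} \right)} - 47522 = \frac{3 - \left(4 + \frac{\left(-1\right)^{2}}{2}\right)}{2 \cdot 94} - 47522 = \frac{1}{2} \cdot \frac{1}{94} \left(3 - \left(4 + \frac{1}{2} \cdot 1\right)\right) - 47522 = \frac{1}{2} \cdot \frac{1}{94} \left(3 - \left(4 + \frac{1}{2}\right)\right) - 47522 = \frac{1}{2} \cdot \frac{1}{94} \left(3 - \frac{9}{2}\right) - 47522 = \frac{1}{2} \cdot \frac{1}{94} \left(- \frac{3}{2}\right) - 47522 = - \frac{3}{376} - 47522 = - \frac{17868275}{376}$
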